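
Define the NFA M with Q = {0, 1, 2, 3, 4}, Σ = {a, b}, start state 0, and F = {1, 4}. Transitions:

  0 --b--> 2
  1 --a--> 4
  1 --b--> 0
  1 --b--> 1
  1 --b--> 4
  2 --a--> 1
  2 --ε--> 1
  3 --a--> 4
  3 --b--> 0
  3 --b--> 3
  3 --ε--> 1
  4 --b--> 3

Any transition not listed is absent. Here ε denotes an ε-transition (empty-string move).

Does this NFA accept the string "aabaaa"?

No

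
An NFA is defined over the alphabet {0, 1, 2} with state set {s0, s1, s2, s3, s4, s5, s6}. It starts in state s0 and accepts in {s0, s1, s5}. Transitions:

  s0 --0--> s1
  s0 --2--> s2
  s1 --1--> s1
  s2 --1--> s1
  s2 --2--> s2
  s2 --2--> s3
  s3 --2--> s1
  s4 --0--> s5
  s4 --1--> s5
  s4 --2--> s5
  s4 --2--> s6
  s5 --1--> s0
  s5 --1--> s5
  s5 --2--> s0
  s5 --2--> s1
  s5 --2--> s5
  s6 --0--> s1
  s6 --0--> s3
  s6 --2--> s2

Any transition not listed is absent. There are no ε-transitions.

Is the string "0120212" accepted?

No

Start in {s0}.
Read '0': {s0} → {s1}.
Read '1': {s1} → {s1}.
Read '2': {s1} → ∅.
The set is empty and remains empty for the remaining 4 symbols.
The final set ∅ contains no accepting state.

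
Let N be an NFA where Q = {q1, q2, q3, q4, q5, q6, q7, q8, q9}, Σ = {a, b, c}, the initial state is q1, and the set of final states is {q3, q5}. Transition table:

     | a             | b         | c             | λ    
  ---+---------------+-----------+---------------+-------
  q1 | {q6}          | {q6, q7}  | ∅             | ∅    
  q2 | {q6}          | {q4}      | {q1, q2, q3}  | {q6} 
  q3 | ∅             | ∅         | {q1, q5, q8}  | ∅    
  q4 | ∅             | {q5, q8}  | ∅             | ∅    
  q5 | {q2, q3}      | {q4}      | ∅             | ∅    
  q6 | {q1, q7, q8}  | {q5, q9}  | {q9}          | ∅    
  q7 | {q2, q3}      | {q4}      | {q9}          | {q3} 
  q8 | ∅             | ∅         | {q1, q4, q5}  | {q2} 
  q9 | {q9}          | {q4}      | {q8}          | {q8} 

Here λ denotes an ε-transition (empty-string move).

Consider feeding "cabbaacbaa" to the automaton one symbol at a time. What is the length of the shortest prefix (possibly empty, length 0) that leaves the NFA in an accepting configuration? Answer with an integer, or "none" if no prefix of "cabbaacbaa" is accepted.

Start in {q1}.
Read 'c': {q1} → ∅.
The set is empty and remains empty for the remaining 9 symbols.
No reachable set along the way intersects F.

none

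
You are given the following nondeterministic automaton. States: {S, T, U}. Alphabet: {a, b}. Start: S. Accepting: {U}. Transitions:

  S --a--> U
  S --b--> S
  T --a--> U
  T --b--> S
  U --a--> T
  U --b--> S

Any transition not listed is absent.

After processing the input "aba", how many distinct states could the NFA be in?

Start in {S}.
Read 'a': S→{U}; now {U}.
Read 'b': U→{S}; now {S}.
Read 'a': S→{U}; now {U}.
That set has 1 state.

1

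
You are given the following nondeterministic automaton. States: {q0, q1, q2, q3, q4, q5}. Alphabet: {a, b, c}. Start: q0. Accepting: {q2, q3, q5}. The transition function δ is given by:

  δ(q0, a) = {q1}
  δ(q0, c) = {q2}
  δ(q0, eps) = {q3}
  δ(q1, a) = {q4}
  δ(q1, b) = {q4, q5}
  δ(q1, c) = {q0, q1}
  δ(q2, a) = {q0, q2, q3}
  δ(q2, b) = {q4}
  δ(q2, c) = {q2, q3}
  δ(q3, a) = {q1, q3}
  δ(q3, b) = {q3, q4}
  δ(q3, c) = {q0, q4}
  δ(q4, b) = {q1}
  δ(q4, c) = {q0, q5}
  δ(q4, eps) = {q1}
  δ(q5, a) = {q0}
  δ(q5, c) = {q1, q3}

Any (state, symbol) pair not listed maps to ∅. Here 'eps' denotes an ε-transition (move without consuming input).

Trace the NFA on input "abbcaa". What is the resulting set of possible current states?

{q1, q3, q4}

Start: ε-closure({q0}) = {q0, q3}.
Read 'a': {q0, q3} → {q1, q3}.
Read 'b': {q1, q3} → {q1, q3, q4, q5}.
Read 'b': {q1, q3, q4, q5} → {q1, q3, q4, q5}.
Read 'c': {q1, q3, q4, q5} → {q0, q1, q3, q4, q5}.
Read 'a': {q0, q1, q3, q4, q5} → {q0, q1, q3, q4}.
Read 'a': {q0, q1, q3, q4} → {q1, q3, q4}.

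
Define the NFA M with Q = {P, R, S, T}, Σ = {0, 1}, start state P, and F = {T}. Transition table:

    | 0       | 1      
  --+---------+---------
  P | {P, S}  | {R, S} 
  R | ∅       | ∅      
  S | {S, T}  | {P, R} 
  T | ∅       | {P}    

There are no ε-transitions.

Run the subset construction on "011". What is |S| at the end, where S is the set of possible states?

Start in {P}.
Read '0': {P} → {P, S}.
Read '1': {P, S} → {P, R, S}.
Read '1': {P, R, S} → {P, R, S}.
That set has 3 states.

3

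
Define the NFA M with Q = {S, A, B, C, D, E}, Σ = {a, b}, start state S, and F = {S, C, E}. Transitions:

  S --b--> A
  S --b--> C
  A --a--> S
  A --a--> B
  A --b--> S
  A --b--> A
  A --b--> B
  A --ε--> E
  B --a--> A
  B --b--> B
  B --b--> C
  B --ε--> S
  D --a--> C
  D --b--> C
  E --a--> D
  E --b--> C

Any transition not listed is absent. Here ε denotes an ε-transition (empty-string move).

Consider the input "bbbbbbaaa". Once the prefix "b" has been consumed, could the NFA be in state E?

Start in {S}.
Read 'b': S→{A, C}; union {A, C}; ε-closure = {A, C, E}.
State E is in {A, C, E}.

Yes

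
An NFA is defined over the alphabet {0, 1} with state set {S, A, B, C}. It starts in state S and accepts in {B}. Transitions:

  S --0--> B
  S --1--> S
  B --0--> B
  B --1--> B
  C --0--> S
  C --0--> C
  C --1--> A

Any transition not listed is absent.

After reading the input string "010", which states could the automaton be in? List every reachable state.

Start in {S}.
Read '0': S→{B}; now {B}.
Read '1': B→{B}; now {B}.
Read '0': B→{B}; now {B}.

{B}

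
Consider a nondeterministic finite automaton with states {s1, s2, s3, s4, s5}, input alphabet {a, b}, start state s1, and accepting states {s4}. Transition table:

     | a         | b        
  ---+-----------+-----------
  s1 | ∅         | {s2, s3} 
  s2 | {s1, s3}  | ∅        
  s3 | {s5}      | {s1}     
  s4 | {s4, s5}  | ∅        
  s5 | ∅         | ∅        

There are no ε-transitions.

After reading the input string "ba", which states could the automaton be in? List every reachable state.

Start in {s1}.
Read 'b': s1→{s2, s3}; now {s2, s3}.
Read 'a': s2→{s1, s3}, s3→{s5}; now {s1, s3, s5}.

{s1, s3, s5}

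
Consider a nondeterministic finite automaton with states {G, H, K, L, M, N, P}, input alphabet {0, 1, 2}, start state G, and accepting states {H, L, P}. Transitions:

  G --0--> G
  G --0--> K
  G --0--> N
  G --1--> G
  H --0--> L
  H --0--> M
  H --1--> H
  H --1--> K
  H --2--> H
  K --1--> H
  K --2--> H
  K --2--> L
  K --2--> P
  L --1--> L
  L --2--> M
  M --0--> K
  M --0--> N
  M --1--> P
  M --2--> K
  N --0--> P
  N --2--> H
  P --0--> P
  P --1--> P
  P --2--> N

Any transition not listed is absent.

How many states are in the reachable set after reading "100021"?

4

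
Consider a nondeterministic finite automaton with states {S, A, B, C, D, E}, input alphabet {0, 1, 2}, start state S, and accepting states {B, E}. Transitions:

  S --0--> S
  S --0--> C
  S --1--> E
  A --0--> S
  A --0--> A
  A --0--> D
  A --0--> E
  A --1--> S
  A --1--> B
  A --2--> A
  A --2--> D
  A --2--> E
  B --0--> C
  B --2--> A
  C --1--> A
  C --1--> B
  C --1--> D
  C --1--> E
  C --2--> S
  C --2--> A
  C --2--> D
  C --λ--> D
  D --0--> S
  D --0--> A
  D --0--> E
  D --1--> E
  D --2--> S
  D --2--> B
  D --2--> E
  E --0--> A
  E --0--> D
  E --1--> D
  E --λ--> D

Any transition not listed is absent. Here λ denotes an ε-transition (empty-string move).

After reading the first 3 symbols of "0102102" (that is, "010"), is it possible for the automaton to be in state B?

No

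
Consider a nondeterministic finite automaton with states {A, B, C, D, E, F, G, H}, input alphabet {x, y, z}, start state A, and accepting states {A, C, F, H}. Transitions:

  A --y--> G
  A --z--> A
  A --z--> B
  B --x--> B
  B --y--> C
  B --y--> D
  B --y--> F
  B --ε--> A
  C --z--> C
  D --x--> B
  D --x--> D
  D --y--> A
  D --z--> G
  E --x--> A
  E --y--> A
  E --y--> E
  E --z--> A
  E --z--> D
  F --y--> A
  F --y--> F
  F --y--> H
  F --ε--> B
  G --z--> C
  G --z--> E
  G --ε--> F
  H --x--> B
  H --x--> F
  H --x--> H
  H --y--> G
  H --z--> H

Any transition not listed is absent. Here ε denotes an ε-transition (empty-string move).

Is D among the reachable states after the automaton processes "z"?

No

Start in {A}.
Read 'z': A→{A, B}; now {A, B}.
State D is not in {A, B}.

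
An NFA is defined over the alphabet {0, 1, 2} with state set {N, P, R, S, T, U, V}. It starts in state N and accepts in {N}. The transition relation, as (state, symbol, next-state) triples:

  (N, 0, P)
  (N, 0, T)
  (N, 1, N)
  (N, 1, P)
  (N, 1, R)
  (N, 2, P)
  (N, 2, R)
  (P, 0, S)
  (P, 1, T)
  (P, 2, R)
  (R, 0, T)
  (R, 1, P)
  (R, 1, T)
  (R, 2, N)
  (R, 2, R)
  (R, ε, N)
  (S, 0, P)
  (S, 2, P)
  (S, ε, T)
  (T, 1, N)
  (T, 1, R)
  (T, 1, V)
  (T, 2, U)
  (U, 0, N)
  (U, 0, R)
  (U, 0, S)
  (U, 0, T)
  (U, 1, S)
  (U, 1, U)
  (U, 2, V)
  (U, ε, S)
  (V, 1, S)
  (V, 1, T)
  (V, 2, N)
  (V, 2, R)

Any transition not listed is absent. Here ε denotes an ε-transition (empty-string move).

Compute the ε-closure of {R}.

Begin with {R}.
ε-move R → N; add N.

{N, R}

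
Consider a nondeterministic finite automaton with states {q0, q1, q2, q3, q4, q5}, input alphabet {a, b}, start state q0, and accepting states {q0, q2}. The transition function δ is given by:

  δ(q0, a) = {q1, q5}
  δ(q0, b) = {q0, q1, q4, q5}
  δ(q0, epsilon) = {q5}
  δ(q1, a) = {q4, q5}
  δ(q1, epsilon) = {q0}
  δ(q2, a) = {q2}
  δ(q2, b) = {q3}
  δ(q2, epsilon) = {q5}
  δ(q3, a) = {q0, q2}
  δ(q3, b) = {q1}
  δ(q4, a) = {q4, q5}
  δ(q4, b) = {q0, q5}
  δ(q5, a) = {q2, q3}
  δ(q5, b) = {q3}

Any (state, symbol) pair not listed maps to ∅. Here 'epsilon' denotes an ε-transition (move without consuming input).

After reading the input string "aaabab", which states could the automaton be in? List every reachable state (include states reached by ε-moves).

Start: ε-closure({q0}) = {q0, q5}.
Read 'a': q0→{q1, q5}, q5→{q2, q3}; union {q1, q2, q3, q5}; ε-closure = {q0, q1, q2, q3, q5}.
Read 'a': q0→{q1, q5}, q1→{q4, q5}, q2→{q2}, q3→{q0, q2}, q5→{q2, q3}; now {q0, q1, q2, q3, q4, q5}.
Read 'a': q0→{q1, q5}, q1→{q4, q5}, q2→{q2}, q3→{q0, q2}, q4→{q4, q5}, q5→{q2, q3}; now {q0, q1, q2, q3, q4, q5}.
Read 'b': q0→{q0, q1, q4, q5}, q1→∅, q2→{q3}, q3→{q1}, q4→{q0, q5}, q5→{q3}; now {q0, q1, q3, q4, q5}.
Read 'a': q0→{q1, q5}, q1→{q4, q5}, q3→{q0, q2}, q4→{q4, q5}, q5→{q2, q3}; now {q0, q1, q2, q3, q4, q5}.
Read 'b': q0→{q0, q1, q4, q5}, q1→∅, q2→{q3}, q3→{q1}, q4→{q0, q5}, q5→{q3}; now {q0, q1, q3, q4, q5}.

{q0, q1, q3, q4, q5}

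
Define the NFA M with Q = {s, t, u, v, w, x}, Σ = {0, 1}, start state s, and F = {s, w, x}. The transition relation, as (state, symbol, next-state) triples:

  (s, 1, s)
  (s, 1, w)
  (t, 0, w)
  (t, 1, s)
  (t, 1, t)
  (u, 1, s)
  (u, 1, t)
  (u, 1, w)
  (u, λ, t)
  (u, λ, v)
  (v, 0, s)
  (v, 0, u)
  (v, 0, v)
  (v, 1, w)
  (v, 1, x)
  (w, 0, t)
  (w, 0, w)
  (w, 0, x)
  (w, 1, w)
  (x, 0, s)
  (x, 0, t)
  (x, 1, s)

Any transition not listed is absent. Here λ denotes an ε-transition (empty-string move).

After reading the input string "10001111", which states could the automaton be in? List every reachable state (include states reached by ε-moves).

{s, t, w}

Start in {s}.
Read '1': s→{s, w}; now {s, w}.
Read '0': s→∅, w→{t, w, x}; now {t, w, x}.
Read '0': t→{w}, w→{t, w, x}, x→{s, t}; now {s, t, w, x}.
Read '0': s→∅, t→{w}, w→{t, w, x}, x→{s, t}; now {s, t, w, x}.
Read '1': s→{s, w}, t→{s, t}, w→{w}, x→{s}; now {s, t, w}.
Read '1': s→{s, w}, t→{s, t}, w→{w}; now {s, t, w}.
Read '1': s→{s, w}, t→{s, t}, w→{w}; now {s, t, w}.
Read '1': s→{s, w}, t→{s, t}, w→{w}; now {s, t, w}.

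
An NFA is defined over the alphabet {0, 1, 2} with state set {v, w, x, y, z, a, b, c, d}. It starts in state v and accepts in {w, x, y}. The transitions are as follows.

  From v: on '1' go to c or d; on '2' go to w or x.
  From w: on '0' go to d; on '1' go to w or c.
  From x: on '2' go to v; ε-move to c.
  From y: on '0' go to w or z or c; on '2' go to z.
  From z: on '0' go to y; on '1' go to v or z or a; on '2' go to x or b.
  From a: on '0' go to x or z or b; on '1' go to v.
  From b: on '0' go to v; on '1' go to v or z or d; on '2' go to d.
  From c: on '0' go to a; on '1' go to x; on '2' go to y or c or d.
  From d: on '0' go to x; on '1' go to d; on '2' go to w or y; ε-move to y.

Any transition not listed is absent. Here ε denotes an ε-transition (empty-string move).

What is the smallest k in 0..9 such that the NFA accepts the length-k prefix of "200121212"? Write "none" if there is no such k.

1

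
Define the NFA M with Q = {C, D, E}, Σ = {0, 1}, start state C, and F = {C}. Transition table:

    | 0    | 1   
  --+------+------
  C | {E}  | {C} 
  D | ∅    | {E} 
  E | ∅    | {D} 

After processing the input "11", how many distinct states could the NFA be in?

1

Start in {C}.
Read '1': {C} → {C}.
Read '1': {C} → {C}.
That set has 1 state.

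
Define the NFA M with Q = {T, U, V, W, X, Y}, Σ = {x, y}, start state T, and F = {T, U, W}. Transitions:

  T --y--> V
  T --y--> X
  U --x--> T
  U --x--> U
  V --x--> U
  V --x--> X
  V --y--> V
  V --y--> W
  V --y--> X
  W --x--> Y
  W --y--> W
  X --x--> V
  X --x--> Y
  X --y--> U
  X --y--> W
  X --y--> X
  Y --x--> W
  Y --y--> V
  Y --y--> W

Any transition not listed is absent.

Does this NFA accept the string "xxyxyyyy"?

No

Start in {T}.
Read 'x': T→∅; now ∅.
The set is empty and remains empty for the remaining 7 symbols.
The final set ∅ contains no accepting state.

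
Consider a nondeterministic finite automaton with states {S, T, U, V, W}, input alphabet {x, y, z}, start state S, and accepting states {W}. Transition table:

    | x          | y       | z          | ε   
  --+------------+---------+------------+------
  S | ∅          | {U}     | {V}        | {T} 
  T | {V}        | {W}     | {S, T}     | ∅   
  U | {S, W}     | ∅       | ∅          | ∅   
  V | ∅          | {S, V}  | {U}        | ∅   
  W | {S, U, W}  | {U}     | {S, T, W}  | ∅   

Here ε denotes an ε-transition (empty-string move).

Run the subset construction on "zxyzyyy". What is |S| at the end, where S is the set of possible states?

5

Start: ε-closure({S}) = {S, T}.
Read 'z': {S, T} → {S, T, V}.
Read 'x': {S, T, V} → {V}.
Read 'y': {V} → {S, T, V}.
Read 'z': {S, T, V} → {S, T, U, V}.
Read 'y': {S, T, U, V} → {S, T, U, V, W}.
Read 'y': {S, T, U, V, W} → {S, T, U, V, W}.
Read 'y': {S, T, U, V, W} → {S, T, U, V, W}.
That set has 5 states.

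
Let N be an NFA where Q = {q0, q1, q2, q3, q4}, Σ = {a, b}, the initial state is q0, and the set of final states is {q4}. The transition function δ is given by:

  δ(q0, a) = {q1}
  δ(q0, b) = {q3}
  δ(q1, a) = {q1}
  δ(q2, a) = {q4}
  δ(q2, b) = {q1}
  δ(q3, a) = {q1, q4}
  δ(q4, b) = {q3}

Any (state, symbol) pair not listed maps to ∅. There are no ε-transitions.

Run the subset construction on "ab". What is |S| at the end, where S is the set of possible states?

Start in {q0}.
Read 'a': {q0} → {q1}.
Read 'b': {q1} → ∅.
That set has 0 states.

0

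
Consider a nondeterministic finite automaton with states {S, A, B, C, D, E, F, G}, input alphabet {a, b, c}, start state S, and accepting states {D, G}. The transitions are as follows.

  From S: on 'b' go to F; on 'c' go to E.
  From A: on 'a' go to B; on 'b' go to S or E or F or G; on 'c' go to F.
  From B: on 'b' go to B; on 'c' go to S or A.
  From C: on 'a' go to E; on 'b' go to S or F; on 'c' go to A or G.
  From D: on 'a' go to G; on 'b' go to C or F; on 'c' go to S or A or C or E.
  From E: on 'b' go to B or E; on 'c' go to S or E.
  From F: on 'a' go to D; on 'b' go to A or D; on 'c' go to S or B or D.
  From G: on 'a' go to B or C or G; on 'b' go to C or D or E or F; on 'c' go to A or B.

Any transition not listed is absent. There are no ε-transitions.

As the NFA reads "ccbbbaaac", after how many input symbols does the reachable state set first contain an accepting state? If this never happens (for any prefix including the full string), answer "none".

Start in {S}.
Read 'c': S→{E}; now {E}.
Read 'c': E→{S, E}; now {S, E}.
Read 'b': S→{F}, E→{B, E}; now {B, E, F}.
Read 'b': B→{B}, E→{B, E}, F→{A, D}; now {A, B, D, E}.
None of the earlier sets intersect F, but {A, B, D, E} does.

4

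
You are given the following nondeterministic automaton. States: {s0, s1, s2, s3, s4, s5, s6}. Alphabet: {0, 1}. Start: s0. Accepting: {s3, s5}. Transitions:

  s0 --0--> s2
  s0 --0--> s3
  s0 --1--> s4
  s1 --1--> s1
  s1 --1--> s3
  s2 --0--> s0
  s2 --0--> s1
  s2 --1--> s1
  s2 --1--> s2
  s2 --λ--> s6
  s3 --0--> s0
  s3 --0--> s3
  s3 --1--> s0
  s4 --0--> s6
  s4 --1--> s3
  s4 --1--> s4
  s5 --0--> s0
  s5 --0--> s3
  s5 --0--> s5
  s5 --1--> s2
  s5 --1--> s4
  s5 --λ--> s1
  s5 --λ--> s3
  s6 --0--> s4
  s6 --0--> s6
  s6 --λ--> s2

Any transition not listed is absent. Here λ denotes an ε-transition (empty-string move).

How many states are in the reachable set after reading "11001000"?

6

Start in {s0}.
Read '1': {s0} → {s4}.
Read '1': {s4} → {s3, s4}.
Read '0': {s3, s4} → {s0, s2, s3, s6}.
Read '0': {s0, s2, s3, s6} → {s0, s1, s2, s3, s4, s6}.
Read '1': {s0, s1, s2, s3, s4, s6} → {s0, s1, s2, s3, s4, s6}.
Read '0': {s0, s1, s2, s3, s4, s6} → {s0, s1, s2, s3, s4, s6}.
Read '0': {s0, s1, s2, s3, s4, s6} → {s0, s1, s2, s3, s4, s6}.
Read '0': {s0, s1, s2, s3, s4, s6} → {s0, s1, s2, s3, s4, s6}.
That set has 6 states.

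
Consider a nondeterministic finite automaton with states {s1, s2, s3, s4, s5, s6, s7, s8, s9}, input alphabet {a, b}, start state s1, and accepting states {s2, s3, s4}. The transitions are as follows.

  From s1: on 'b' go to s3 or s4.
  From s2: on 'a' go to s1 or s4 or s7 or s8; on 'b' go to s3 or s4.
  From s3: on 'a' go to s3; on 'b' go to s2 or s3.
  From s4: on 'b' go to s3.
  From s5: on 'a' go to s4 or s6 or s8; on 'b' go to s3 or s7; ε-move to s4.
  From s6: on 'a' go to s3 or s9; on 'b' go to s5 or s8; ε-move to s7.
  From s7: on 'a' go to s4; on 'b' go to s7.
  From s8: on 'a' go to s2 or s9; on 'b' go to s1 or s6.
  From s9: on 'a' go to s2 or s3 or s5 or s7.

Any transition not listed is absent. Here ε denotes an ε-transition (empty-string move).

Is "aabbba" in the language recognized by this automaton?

No

Start in {s1}.
Read 'a': s1→∅; now ∅.
The set is empty and remains empty for the remaining 5 symbols.
The final set ∅ contains no accepting state.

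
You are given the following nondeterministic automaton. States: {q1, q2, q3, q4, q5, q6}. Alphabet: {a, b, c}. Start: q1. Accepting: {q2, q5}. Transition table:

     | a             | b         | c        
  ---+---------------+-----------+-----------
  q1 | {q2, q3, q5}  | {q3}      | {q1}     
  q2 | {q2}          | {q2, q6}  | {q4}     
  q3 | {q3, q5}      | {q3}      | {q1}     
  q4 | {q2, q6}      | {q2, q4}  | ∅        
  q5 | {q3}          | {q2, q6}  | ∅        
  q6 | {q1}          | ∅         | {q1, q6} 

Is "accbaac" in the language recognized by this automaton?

Start in {q1}.
Read 'a': {q1} → {q2, q3, q5}.
Read 'c': {q2, q3, q5} → {q1, q4}.
Read 'c': {q1, q4} → {q1}.
Read 'b': {q1} → {q3}.
Read 'a': {q3} → {q3, q5}.
Read 'a': {q3, q5} → {q3, q5}.
Read 'c': {q3, q5} → {q1}.
The final set {q1} contains no accepting state.

No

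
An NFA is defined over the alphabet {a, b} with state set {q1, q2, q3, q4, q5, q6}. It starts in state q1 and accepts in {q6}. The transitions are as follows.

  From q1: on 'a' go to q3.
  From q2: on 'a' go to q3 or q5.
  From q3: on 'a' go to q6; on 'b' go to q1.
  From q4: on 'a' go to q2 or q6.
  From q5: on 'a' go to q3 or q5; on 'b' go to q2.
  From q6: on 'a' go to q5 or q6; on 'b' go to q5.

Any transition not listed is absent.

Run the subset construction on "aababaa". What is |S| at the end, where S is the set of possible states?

Start in {q1}.
Read 'a': {q1} → {q3}.
Read 'a': {q3} → {q6}.
Read 'b': {q6} → {q5}.
Read 'a': {q5} → {q3, q5}.
Read 'b': {q3, q5} → {q1, q2}.
Read 'a': {q1, q2} → {q3, q5}.
Read 'a': {q3, q5} → {q3, q5, q6}.
That set has 3 states.

3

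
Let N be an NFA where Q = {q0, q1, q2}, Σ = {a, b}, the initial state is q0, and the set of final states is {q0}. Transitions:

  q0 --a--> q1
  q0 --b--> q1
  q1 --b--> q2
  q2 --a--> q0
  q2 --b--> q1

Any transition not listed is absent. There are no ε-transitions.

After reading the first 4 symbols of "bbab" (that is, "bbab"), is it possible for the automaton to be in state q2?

Start in {q0}.
Read 'b': q0→{q1}; now {q1}.
Read 'b': q1→{q2}; now {q2}.
Read 'a': q2→{q0}; now {q0}.
Read 'b': q0→{q1}; now {q1}.
State q2 is not in {q1}.

No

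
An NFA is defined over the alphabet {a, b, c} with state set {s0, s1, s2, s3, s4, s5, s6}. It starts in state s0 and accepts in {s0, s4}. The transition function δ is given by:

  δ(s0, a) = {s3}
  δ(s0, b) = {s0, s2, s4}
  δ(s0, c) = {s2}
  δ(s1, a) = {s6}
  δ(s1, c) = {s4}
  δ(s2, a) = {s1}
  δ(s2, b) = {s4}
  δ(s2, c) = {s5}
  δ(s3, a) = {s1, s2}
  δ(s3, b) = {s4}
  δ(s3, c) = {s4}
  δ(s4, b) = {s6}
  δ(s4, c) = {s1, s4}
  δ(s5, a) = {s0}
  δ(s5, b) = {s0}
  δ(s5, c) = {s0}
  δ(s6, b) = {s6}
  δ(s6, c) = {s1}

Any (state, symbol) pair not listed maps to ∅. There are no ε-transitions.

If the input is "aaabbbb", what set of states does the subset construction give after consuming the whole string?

{s6}

Start in {s0}.
Read 'a': s0→{s3}; now {s3}.
Read 'a': s3→{s1, s2}; now {s1, s2}.
Read 'a': s1→{s6}, s2→{s1}; now {s1, s6}.
Read 'b': s1→∅, s6→{s6}; now {s6}.
Read 'b': s6→{s6}; now {s6}.
Read 'b': s6→{s6}; now {s6}.
Read 'b': s6→{s6}; now {s6}.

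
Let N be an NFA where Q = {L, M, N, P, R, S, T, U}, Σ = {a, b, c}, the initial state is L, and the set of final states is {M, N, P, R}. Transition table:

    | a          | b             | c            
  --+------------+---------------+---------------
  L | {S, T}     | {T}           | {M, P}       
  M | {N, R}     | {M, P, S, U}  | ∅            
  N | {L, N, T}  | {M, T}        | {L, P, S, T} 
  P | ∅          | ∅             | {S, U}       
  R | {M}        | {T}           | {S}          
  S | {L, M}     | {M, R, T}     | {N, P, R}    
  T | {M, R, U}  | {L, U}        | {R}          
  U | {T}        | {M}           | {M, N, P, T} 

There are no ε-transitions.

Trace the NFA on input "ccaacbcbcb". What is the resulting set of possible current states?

Start in {L}.
Read 'c': L→{M, P}; now {M, P}.
Read 'c': M→∅, P→{S, U}; now {S, U}.
Read 'a': S→{L, M}, U→{T}; now {L, M, T}.
Read 'a': L→{S, T}, M→{N, R}, T→{M, R, U}; now {M, N, R, S, T, U}.
Read 'c': M→∅, N→{L, P, S, T}, R→{S}, S→{N, P, R}, T→{R}, U→{M, N, P, T}; now {L, M, N, P, R, S, T}.
Read 'b': L→{T}, M→{M, P, S, U}, N→{M, T}, P→∅, R→{T}, S→{M, R, T}, T→{L, U}; now {L, M, P, R, S, T, U}.
Read 'c': L→{M, P}, M→∅, P→{S, U}, R→{S}, S→{N, P, R}, T→{R}, U→{M, N, P, T}; now {M, N, P, R, S, T, U}.
Read 'b': M→{M, P, S, U}, N→{M, T}, P→∅, R→{T}, S→{M, R, T}, T→{L, U}, U→{M}; now {L, M, P, R, S, T, U}.
Read 'c': L→{M, P}, M→∅, P→{S, U}, R→{S}, S→{N, P, R}, T→{R}, U→{M, N, P, T}; now {M, N, P, R, S, T, U}.
Read 'b': M→{M, P, S, U}, N→{M, T}, P→∅, R→{T}, S→{M, R, T}, T→{L, U}, U→{M}; now {L, M, P, R, S, T, U}.

{L, M, P, R, S, T, U}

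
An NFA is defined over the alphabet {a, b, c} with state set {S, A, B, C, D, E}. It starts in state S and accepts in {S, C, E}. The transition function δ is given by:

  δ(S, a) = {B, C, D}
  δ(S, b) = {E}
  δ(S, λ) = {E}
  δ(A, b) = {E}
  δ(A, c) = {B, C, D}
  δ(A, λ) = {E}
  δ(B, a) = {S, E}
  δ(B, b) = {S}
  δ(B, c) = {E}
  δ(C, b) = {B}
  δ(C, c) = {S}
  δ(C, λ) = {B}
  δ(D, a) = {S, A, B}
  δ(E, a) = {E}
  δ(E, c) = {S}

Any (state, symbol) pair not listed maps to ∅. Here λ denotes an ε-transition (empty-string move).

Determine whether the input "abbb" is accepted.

Start: ε-closure({S}) = {S, E}.
Read 'a': S→{B, C, D}, E→{E}; now {B, C, D, E}.
Read 'b': B→{S}, C→{B}, D→∅, E→∅; union {S, B}; ε-closure = {S, B, E}.
Read 'b': S→{E}, B→{S}, E→∅; now {S, E}.
Read 'b': S→{E}, E→∅; now {E}.
The final set {E} contains the accepting state E.

Yes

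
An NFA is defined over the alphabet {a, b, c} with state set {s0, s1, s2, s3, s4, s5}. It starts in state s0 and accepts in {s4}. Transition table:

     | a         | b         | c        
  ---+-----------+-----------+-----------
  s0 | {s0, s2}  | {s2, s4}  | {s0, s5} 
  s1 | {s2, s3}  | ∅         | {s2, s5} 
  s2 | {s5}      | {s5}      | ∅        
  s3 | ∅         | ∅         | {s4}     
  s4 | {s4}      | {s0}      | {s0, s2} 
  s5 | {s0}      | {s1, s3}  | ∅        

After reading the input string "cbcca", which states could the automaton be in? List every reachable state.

Start in {s0}.
Read 'c': s0→{s0, s5}; now {s0, s5}.
Read 'b': s0→{s2, s4}, s5→{s1, s3}; now {s1, s2, s3, s4}.
Read 'c': s1→{s2, s5}, s2→∅, s3→{s4}, s4→{s0, s2}; now {s0, s2, s4, s5}.
Read 'c': s0→{s0, s5}, s2→∅, s4→{s0, s2}, s5→∅; now {s0, s2, s5}.
Read 'a': s0→{s0, s2}, s2→{s5}, s5→{s0}; now {s0, s2, s5}.

{s0, s2, s5}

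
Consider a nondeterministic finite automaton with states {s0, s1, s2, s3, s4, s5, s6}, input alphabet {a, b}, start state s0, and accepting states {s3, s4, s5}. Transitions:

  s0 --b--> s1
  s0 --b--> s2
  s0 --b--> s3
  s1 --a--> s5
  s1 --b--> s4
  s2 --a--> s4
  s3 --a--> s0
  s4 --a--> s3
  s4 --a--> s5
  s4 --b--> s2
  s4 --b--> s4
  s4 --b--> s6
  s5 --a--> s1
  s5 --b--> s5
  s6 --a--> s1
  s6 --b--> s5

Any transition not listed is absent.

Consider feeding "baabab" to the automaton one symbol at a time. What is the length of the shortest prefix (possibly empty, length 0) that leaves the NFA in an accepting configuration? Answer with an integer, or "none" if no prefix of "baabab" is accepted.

1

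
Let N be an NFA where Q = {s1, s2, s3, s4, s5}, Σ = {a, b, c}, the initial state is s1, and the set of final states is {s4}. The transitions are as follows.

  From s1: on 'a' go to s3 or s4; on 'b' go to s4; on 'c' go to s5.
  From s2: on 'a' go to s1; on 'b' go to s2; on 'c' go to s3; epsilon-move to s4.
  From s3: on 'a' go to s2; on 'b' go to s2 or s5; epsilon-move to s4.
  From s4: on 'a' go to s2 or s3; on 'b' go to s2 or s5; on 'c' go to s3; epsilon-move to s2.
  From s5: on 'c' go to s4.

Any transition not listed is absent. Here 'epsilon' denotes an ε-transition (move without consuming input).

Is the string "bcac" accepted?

Start in {s1}.
Read 'b': {s1} → {s2, s4}.
Read 'c': {s2, s4} → {s2, s3, s4}.
Read 'a': {s2, s3, s4} → {s1, s2, s3, s4}.
Read 'c': {s1, s2, s3, s4} → {s2, s3, s4, s5}.
The final set {s2, s3, s4, s5} contains the accepting state s4.

Yes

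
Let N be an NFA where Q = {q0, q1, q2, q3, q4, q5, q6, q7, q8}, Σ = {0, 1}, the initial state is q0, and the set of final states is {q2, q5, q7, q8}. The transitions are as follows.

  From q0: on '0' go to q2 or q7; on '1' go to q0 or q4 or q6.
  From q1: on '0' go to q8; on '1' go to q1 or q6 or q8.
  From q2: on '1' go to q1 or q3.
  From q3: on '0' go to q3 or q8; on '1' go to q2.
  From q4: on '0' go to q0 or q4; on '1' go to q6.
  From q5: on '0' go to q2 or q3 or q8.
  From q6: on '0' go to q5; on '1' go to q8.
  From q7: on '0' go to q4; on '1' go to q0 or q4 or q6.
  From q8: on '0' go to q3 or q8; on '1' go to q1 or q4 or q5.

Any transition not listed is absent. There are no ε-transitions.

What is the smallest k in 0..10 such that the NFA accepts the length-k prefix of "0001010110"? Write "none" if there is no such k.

Start in {q0}.
Read '0': {q0} → {q2, q7}.
None of the earlier sets intersect F, but {q2, q7} does.

1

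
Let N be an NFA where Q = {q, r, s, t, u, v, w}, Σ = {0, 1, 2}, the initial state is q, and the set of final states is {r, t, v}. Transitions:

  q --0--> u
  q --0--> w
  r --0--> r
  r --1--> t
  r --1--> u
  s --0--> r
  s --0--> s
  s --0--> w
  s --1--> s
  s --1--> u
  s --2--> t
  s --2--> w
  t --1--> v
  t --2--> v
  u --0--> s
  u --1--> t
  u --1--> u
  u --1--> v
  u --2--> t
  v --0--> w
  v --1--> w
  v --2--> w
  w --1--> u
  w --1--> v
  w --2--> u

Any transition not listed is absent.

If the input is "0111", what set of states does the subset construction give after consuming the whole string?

Start in {q}.
Read '0': q→{u, w}; now {u, w}.
Read '1': u→{t, u, v}, w→{u, v}; now {t, u, v}.
Read '1': t→{v}, u→{t, u, v}, v→{w}; now {t, u, v, w}.
Read '1': t→{v}, u→{t, u, v}, v→{w}, w→{u, v}; now {t, u, v, w}.

{t, u, v, w}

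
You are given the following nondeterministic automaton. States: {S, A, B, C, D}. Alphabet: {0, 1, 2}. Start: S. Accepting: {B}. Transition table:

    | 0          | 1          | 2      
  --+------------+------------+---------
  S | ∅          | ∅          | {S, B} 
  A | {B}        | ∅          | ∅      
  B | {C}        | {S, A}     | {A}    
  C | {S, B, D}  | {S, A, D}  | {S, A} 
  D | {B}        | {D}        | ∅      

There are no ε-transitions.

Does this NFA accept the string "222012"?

Yes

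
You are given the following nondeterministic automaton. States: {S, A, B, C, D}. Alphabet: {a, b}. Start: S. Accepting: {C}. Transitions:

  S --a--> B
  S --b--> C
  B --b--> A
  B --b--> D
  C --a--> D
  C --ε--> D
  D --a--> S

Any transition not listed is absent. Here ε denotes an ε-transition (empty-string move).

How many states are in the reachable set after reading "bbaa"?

0

Start in {S}.
Read 'b': S→{C}; union {C}; ε-closure = {C, D}.
Read 'b': C→∅, D→∅; now ∅.
The set is empty and remains empty for the remaining 2 symbols.
That set has 0 states.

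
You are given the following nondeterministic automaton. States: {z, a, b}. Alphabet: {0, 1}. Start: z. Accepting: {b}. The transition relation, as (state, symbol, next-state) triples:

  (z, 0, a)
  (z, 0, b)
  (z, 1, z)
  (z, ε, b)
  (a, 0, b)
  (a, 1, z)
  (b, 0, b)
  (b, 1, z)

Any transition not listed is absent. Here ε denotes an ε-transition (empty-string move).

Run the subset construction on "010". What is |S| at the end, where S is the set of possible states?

Start: ε-closure({z}) = {z, b}.
Read '0': z→{a, b}, b→{b}; now {a, b}.
Read '1': a→{z}, b→{z}; union {z}; ε-closure = {z, b}.
Read '0': z→{a, b}, b→{b}; now {a, b}.
That set has 2 states.

2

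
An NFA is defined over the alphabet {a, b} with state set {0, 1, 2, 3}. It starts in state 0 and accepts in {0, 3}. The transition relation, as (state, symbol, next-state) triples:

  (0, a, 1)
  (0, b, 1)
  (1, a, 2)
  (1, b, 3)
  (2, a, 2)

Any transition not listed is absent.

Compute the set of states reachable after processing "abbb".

Start in {0}.
Read 'a': {0} → {1}.
Read 'b': {1} → {3}.
Read 'b': {3} → ∅.
The set is empty and remains empty for the remaining 1 symbol.

∅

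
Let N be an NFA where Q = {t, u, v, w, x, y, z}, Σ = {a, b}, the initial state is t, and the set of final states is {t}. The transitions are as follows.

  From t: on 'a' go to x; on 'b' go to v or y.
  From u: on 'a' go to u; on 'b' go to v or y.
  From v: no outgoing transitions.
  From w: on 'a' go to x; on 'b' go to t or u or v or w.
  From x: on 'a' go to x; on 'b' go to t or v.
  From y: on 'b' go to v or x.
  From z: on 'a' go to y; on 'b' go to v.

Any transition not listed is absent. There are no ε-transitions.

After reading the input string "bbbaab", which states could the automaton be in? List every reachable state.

Start in {t}.
Read 'b': t→{v, y}; now {v, y}.
Read 'b': v→∅, y→{v, x}; now {v, x}.
Read 'b': v→∅, x→{t, v}; now {t, v}.
Read 'a': t→{x}, v→∅; now {x}.
Read 'a': x→{x}; now {x}.
Read 'b': x→{t, v}; now {t, v}.

{t, v}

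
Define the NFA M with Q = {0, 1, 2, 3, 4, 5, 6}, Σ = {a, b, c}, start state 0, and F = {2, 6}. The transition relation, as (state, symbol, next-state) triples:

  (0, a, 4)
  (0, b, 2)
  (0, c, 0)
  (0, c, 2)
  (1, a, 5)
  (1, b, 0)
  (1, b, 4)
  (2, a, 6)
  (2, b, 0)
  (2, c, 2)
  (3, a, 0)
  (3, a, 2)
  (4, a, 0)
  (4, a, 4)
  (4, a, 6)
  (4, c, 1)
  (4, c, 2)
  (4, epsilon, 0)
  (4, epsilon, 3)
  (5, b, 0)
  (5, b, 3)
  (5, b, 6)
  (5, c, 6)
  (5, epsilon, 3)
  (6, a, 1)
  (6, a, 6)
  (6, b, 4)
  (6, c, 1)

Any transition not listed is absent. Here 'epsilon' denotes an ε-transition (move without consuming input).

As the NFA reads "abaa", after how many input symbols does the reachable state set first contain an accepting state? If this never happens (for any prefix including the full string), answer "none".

Start in {0}.
Read 'a': {0} → {0, 3, 4}.
Read 'b': {0, 3, 4} → {2}.
None of the earlier sets intersect F, but {2} does.

2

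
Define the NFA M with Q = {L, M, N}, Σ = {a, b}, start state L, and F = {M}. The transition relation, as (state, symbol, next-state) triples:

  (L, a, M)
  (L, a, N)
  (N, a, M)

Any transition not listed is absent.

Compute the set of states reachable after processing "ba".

∅

Start in {L}.
Read 'b': L→∅; now ∅.
The set is empty and remains empty for the remaining 1 symbol.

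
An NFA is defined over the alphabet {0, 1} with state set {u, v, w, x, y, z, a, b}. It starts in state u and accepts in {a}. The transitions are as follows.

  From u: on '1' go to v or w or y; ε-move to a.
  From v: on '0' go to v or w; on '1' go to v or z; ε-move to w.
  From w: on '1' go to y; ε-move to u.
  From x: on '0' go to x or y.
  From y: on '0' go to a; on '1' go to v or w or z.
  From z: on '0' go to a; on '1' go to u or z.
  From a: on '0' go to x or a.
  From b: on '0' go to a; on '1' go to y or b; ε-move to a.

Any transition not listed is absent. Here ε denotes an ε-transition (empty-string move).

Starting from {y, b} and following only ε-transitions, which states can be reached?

{y, a, b}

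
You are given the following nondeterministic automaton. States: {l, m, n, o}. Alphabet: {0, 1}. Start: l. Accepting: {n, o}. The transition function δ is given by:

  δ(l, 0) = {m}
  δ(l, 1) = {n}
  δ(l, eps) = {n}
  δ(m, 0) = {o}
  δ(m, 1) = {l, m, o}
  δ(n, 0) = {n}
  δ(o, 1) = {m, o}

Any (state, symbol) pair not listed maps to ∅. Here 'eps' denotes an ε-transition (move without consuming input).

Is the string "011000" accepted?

Yes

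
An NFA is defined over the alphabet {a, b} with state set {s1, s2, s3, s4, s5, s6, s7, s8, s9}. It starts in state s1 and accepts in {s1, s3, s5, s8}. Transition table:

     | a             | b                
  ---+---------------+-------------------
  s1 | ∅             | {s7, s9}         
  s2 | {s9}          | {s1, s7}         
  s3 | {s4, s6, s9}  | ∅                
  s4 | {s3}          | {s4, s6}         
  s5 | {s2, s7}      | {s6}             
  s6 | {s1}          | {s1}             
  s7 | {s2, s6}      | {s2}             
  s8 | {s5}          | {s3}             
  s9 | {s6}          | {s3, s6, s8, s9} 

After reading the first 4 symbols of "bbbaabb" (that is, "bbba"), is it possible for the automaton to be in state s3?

No

Start in {s1}.
Read 'b': {s1} → {s7, s9}.
Read 'b': {s7, s9} → {s2, s3, s6, s8, s9}.
Read 'b': {s2, s3, s6, s8, s9} → {s1, s3, s6, s7, s8, s9}.
Read 'a': {s1, s3, s6, s7, s8, s9} → {s1, s2, s4, s5, s6, s9}.
State s3 is not in {s1, s2, s4, s5, s6, s9}.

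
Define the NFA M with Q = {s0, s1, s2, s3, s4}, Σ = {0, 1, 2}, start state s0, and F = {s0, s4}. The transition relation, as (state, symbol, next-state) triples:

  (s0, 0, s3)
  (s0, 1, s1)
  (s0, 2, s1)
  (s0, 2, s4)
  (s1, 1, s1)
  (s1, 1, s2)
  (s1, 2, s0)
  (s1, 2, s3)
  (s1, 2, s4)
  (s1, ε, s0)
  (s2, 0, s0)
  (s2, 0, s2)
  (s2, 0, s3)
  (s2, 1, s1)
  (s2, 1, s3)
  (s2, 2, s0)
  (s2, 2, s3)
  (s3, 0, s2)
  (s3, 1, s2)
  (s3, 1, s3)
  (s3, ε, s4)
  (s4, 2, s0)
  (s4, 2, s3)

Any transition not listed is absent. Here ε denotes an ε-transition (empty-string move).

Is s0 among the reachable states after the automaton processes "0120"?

Start in {s0}.
Read '0': s0→{s3}; union {s3}; ε-closure = {s3, s4}.
Read '1': s3→{s2, s3}, s4→∅; union {s2, s3}; ε-closure = {s2, s3, s4}.
Read '2': s2→{s0, s3}, s3→∅, s4→{s0, s3}; union {s0, s3}; ε-closure = {s0, s3, s4}.
Read '0': s0→{s3}, s3→{s2}, s4→∅; union {s2, s3}; ε-closure = {s2, s3, s4}.
State s0 is not in {s2, s3, s4}.

No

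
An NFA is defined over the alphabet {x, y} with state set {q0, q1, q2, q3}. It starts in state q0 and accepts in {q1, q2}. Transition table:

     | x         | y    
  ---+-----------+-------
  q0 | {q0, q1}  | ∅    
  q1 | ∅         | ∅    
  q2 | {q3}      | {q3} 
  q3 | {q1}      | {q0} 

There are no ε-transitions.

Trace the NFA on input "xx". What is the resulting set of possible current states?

{q0, q1}

Start in {q0}.
Read 'x': {q0} → {q0, q1}.
Read 'x': {q0, q1} → {q0, q1}.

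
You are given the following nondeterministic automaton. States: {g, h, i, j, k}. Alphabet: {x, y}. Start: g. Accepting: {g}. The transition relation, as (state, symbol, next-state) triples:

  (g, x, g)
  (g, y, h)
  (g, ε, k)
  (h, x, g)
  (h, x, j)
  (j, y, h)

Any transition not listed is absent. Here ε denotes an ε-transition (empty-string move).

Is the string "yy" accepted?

No

Start: ε-closure({g}) = {g, k}.
Read 'y': g→{h}, k→∅; now {h}.
Read 'y': h→∅; now ∅.
The final set ∅ contains no accepting state.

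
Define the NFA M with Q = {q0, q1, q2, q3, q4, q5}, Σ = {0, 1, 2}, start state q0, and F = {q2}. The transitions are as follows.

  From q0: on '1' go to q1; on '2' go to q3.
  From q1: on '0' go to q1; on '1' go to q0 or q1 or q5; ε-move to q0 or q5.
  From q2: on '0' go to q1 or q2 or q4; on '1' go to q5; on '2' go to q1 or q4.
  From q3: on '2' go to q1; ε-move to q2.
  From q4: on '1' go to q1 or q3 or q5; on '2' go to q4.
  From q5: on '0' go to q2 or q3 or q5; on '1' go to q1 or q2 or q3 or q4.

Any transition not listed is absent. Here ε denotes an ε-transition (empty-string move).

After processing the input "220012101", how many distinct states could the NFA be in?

Start in {q0}.
Read '2': q0→{q3}; union {q3}; ε-closure = {q2, q3}.
Read '2': q2→{q1, q4}, q3→{q1}; union {q1, q4}; ε-closure = {q0, q1, q4, q5}.
Read '0': q0→∅, q1→{q1}, q4→∅, q5→{q2, q3, q5}; union {q1, q2, q3, q5}; ε-closure = {q0, q1, q2, q3, q5}.
Read '0': q0→∅, q1→{q1}, q2→{q1, q2, q4}, q3→∅, q5→{q2, q3, q5}; union {q1, q2, q3, q4, q5}; ε-closure = {q0, q1, q2, q3, q4, q5}.
Read '1': q0→{q1}, q1→{q0, q1, q5}, q2→{q5}, q3→∅, q4→{q1, q3, q5}, q5→{q1, q2, q3, q4}; now {q0, q1, q2, q3, q4, q5}.
Read '2': q0→{q3}, q1→∅, q2→{q1, q4}, q3→{q1}, q4→{q4}, q5→∅; union {q1, q3, q4}; ε-closure = {q0, q1, q2, q3, q4, q5}.
Read '1': q0→{q1}, q1→{q0, q1, q5}, q2→{q5}, q3→∅, q4→{q1, q3, q5}, q5→{q1, q2, q3, q4}; now {q0, q1, q2, q3, q4, q5}.
Read '0': q0→∅, q1→{q1}, q2→{q1, q2, q4}, q3→∅, q4→∅, q5→{q2, q3, q5}; union {q1, q2, q3, q4, q5}; ε-closure = {q0, q1, q2, q3, q4, q5}.
Read '1': q0→{q1}, q1→{q0, q1, q5}, q2→{q5}, q3→∅, q4→{q1, q3, q5}, q5→{q1, q2, q3, q4}; now {q0, q1, q2, q3, q4, q5}.
That set has 6 states.

6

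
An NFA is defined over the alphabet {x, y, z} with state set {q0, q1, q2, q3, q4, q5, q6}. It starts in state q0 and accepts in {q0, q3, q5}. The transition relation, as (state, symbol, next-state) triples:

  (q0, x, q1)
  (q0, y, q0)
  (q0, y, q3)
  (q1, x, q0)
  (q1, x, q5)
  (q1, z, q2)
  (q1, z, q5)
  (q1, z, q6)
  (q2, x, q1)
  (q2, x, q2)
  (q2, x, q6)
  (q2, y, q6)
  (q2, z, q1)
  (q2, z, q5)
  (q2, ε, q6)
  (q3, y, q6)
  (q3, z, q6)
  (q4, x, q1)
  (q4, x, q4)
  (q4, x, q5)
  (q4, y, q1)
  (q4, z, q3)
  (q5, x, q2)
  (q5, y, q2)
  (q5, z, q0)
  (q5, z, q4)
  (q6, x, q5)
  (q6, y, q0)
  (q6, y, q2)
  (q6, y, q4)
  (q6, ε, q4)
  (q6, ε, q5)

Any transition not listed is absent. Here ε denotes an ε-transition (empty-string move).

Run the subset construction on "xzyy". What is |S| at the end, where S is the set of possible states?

Start in {q0}.
Read 'x': q0→{q1}; now {q1}.
Read 'z': q1→{q2, q5, q6}; union {q2, q5, q6}; ε-closure = {q2, q4, q5, q6}.
Read 'y': q2→{q6}, q4→{q1}, q5→{q2}, q6→{q0, q2, q4}; union {q0, q1, q2, q4, q6}; ε-closure = {q0, q1, q2, q4, q5, q6}.
Read 'y': q0→{q0, q3}, q1→∅, q2→{q6}, q4→{q1}, q5→{q2}, q6→{q0, q2, q4}; union {q0, q1, q2, q3, q4, q6}; ε-closure = {q0, q1, q2, q3, q4, q5, q6}.
That set has 7 states.

7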